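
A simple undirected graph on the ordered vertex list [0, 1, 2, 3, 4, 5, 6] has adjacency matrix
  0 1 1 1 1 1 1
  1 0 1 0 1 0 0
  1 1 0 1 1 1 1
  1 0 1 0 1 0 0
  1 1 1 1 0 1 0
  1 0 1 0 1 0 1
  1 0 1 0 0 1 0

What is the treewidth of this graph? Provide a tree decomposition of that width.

Treewidth 3.
One optimal decomposition is:
Bags: B1 = {0, 1, 2, 4}  B2 = {0, 2, 4, 5}  B3 = {0, 2, 3, 4}  B4 = {0, 2, 5, 6}
Tree: B1–B2, B2–B3, B2–B4

The largest bag has 4 vertices, giving width 3; this decomposition certifies tw(G) ≤ 3. Conversely, {0, 1, 2, 4} is a clique of size 4, and the vertices of any clique must share a bag in every tree decomposition; so some bag has ≥ 4 vertices and tw(G) ≥ 3. Therefore the treewidth is 3.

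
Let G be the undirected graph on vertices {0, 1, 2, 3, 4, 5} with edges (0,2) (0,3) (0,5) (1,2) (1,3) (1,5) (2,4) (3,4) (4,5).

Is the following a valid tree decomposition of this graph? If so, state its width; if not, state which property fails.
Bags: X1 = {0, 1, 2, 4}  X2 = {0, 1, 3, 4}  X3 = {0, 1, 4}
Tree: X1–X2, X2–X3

A tree decomposition must satisfy three properties: every vertex lies in some bag; for every edge, both endpoints lie together in some bag; and for every vertex, the bags containing it form a connected subtree. Here vertex 5 appears in no bag, so the decomposition is invalid.

No — vertex 5 appears in no bag.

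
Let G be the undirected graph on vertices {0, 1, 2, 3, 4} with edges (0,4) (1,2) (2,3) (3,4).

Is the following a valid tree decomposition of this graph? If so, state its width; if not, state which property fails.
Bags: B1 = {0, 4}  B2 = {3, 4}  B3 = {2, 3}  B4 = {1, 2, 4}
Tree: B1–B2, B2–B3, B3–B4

A tree decomposition must satisfy three properties: every vertex lies in some bag; for every edge, both endpoints lie together in some bag; and for every vertex, the bags containing it form a connected subtree. Here bags containing vertex 4 are not connected in the tree, so the decomposition is invalid.

No — bags containing vertex 4 are not connected in the tree.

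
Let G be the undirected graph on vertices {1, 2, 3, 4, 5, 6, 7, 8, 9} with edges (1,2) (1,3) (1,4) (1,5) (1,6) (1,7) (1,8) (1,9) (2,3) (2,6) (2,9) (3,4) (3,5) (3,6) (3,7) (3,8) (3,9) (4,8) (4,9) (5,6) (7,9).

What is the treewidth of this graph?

3

A width-3 tree decomposition is:
Bags: B1 = {1, 3, 4, 9}  B2 = {1, 2, 3, 9}  B3 = {1, 2, 3, 6}  B4 = {1, 3, 4, 8}  B5 = {1, 3, 5, 6}  B6 = {1, 3, 7, 9}
Tree: B1–B2, B2–B3, B1–B4, B3–B5, B2–B6
Every bag has size at most 4, so the width is 4 − 1 = 3 and tw(G) ≤ 3. Conversely, {1, 3, 4, 8} is a clique of size 4, and the vertices of any clique must share a bag in every tree decomposition; so some bag has ≥ 4 vertices and tw(G) ≥ 3. Combining the bounds, tw(G) = 3.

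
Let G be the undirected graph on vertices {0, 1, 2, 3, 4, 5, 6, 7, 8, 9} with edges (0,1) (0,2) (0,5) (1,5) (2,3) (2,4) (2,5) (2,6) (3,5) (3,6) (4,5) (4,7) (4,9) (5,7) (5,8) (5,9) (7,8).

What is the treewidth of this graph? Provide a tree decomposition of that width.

Treewidth 2.
One optimal decomposition is:
Bags: B1 = {4, 5, 7}  B2 = {2, 4, 5}  B3 = {2, 3, 5}  B4 = {0, 2, 5}  B5 = {5, 7, 8}  B6 = {0, 1, 5}  B7 = {4, 5, 9}  B8 = {2, 3, 6}
Tree: B1–B2, B2–B3, B2–B4, B1–B5, B4–B6, B1–B7, B3–B8

Each bag holds 3 vertices, so the decomposition has width 2, which upper-bounds the treewidth. For the lower bound, the 3 vertices {0, 1, 5} are pairwise adjacent, and any tree decomposition puts a clique entirely inside one bag — forcing width ≥ 2. Hence tw(G) = 2 exactly.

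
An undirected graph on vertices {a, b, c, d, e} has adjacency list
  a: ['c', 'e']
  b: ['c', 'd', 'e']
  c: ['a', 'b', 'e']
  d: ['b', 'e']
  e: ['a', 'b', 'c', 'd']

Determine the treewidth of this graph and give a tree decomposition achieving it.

Every bag has size at most 3, so the width is 3 − 1 = 2 and tw(G) ≤ 2. For the lower bound, the 3 vertices {b, d, e} are pairwise adjacent, and any tree decomposition puts a clique entirely inside one bag — forcing width ≥ 2. The upper and lower bounds meet at 2, so that is the treewidth.

Treewidth 2.
One optimal decomposition is:
Bags: B1 = {b, c, e}  B2 = {a, c, e}  B3 = {b, d, e}
Tree: B1–B2, B1–B3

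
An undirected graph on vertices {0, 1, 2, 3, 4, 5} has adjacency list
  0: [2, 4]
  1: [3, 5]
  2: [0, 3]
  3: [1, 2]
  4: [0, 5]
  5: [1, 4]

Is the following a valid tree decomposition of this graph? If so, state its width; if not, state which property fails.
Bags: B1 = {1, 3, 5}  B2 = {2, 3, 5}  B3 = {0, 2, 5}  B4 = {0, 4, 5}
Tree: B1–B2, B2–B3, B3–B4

Vertex coverage: the bags together contain {0, 1, 2, 3, 4, 5}, the full vertex set. Edge coverage: each edge of G has both endpoints in at least one bag. Running intersection: for every vertex, the bags containing it form a connected subtree. All three properties hold, so this is a valid tree decomposition of width max|bag| − 1 = 2, and hence tw(G) ≤ 2.

Yes; width 2.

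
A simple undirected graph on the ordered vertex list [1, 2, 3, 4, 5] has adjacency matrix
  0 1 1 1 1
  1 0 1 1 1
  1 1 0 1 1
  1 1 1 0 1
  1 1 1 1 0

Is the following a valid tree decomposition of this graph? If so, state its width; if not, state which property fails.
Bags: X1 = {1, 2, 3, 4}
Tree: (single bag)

No — vertex 5 appears in no bag.

A tree decomposition must satisfy three properties: every vertex lies in some bag; for every edge, both endpoints lie together in some bag; and for every vertex, the bags containing it form a connected subtree. Here vertex 5 appears in no bag, so the decomposition is invalid.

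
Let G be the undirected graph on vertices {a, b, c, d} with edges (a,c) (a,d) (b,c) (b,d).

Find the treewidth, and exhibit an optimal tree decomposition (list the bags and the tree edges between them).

Treewidth 2.
One such decomposition:
Bags: B1 = {a, b, d}  B2 = {a, b, c}
Tree: B1–B2

Every bag has size at most 3, so the width is 3 − 1 = 2 and tw(G) ≤ 2. For the lower bound, G contains the cycle b–d–a–c–b, so G is not a forest; only forests have treewidth ≤ 1, hence tw(G) ≥ 2. The upper and lower bounds meet at 2, so that is the treewidth.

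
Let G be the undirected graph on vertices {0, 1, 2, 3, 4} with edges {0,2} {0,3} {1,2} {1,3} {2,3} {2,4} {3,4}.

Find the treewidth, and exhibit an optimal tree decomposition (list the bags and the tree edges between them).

Every bag has size at most 3, so the width is 3 − 1 = 2 and tw(G) ≤ 2. For the lower bound, the 3 vertices {0, 2, 3} are pairwise adjacent, and any tree decomposition puts a clique entirely inside one bag — forcing width ≥ 2. Combining the bounds, tw(G) = 2.

Treewidth 2.
Bags: B1 = {0, 2, 3}  B2 = {1, 2, 3}  B3 = {2, 3, 4}
Tree: B1–B2, B1–B3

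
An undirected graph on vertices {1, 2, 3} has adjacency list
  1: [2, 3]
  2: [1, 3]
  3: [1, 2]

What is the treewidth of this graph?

2

A width-2 tree decomposition is:
Bags: B1 = {1, 2, 3}
Tree: (single bag)
A single bag containing all 3 vertices is trivially a valid decomposition of width 2. For the lower bound, the 3 vertices {1, 2, 3} are pairwise adjacent, and any tree decomposition puts a clique entirely inside one bag — forcing width ≥ 2. The upper and lower bounds meet at 2, so that is the treewidth.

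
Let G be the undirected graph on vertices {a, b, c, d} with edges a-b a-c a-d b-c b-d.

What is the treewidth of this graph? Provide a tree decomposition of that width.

Every bag has size at most 3, so the width is 3 − 1 = 2 and tw(G) ≤ 2. Conversely, {a, b, d} is a clique of size 3, and the vertices of any clique must share a bag in every tree decomposition; so some bag has ≥ 3 vertices and tw(G) ≥ 2. Hence tw(G) = 2 exactly.

Treewidth 2.
Bags: B1 = {a, b, c}  B2 = {a, b, d}
Tree: B1–B2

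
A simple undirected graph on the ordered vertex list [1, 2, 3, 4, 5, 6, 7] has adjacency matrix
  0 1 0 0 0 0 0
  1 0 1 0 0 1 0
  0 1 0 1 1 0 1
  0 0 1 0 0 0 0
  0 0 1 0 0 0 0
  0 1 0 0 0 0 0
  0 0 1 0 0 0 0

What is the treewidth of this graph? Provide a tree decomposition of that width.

Treewidth 1.
Bags: B1 = {2, 3}  B2 = {3, 7}  B3 = {1, 2}  B4 = {2, 6}  B5 = {3, 4}  B6 = {3, 5}
Tree: B1–B2, B1–B3, B3–B4, B2–B5, B5–B6

Each bag holds 2 vertices, so the decomposition has width 1, which upper-bounds the treewidth. G has an edge, so its treewidth is at least 1. The upper and lower bounds meet at 1, so that is the treewidth.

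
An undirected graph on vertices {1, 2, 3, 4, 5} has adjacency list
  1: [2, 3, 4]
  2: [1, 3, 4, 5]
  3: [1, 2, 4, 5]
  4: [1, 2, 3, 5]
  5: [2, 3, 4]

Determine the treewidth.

A width-3 tree decomposition is:
Bags: B1 = {2, 3, 4, 5}  B2 = {1, 2, 3, 4}
Tree: B1–B2
The largest bag has 4 vertices, giving width 3; this decomposition certifies tw(G) ≤ 3. On the other hand G contains the 4-clique {1, 2, 3, 4}. A clique must lie in a single bag of any decomposition, so no decomposition can have width below 3. Therefore the treewidth is 3.

3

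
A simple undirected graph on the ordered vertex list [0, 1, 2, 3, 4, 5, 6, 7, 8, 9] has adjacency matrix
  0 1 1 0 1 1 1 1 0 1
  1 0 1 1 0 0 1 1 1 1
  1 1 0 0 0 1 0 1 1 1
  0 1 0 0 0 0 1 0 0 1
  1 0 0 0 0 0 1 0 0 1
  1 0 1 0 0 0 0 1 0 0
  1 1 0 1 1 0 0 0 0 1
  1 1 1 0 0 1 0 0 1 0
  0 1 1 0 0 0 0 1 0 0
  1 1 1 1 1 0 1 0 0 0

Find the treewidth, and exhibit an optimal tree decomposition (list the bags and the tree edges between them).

The largest bag has 4 vertices, giving width 3; this decomposition certifies tw(G) ≤ 3. Conversely, {0, 1, 2, 9} is a clique of size 4, and the vertices of any clique must share a bag in every tree decomposition; so some bag has ≥ 4 vertices and tw(G) ≥ 3. Combining the bounds, tw(G) = 3.

Treewidth 3.
Bags: B1 = {0, 1, 2, 9}  B2 = {0, 1, 6, 9}  B3 = {0, 1, 2, 7}  B4 = {1, 3, 6, 9}  B5 = {1, 2, 7, 8}  B6 = {0, 2, 5, 7}  B7 = {0, 4, 6, 9}
Tree: B1–B2, B1–B3, B2–B4, B3–B5, B3–B6, B2–B7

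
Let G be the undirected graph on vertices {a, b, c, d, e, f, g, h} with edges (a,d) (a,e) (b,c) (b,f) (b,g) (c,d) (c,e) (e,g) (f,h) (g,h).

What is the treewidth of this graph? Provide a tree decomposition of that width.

Treewidth 2.
One such decomposition:
Bags: B1 = {a, c, d}  B2 = {a, c, e}  B3 = {b, c, e}  B4 = {b, e, g}  B5 = {b, f, g}  B6 = {f, g, h}
Tree: B1–B2, B2–B3, B3–B4, B4–B5, B5–B6

Each bag holds 3 vertices, so the decomposition has width 2, which upper-bounds the treewidth. The edges d–a–e–c–d form a cycle, so G is not a tree and its treewidth is at least 2. Combining the bounds, tw(G) = 2.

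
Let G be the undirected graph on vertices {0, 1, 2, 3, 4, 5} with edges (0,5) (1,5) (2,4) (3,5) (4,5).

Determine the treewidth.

A width-1 tree decomposition is:
Bags: B1 = {4, 5}  B2 = {2, 4}  B3 = {3, 5}  B4 = {0, 5}  B5 = {1, 5}
Tree: B1–B2, B1–B3, B1–B4, B3–B5
Each bag holds 2 vertices, so the decomposition has width 1, which upper-bounds the treewidth. Any graph with an edge has treewidth ≥ 1, and G has the edge 5–4. Hence tw(G) = 1 exactly.

1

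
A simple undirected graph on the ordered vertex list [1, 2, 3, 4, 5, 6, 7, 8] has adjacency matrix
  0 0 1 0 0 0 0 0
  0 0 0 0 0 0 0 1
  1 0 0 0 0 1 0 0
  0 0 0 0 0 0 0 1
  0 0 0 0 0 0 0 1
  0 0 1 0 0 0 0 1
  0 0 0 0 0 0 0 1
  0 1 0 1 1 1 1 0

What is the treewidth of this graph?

A width-1 tree decomposition is:
Bags: B1 = {4, 8}  B2 = {6, 8}  B3 = {3, 6}  B4 = {2, 8}  B5 = {5, 8}  B6 = {1, 3}  B7 = {7, 8}
Tree: B1–B2, B2–B3, B1–B4, B4–B5, B3–B6, B1–B7
Each bag holds 2 vertices, so the decomposition has width 1, which upper-bounds the treewidth. Since G has at least one edge (e.g. 8–4), it is not an edgeless graph, so tw(G) ≥ 1. Combining the bounds, tw(G) = 1.

1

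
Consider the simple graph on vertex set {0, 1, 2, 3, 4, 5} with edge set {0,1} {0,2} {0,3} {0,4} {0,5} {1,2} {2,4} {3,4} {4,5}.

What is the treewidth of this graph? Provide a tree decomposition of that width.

Treewidth 2.
One such decomposition:
Bags: B1 = {0, 2, 4}  B2 = {0, 1, 2}  B3 = {0, 3, 4}  B4 = {0, 4, 5}
Tree: B1–B2, B1–B3, B1–B4

The largest bag has 3 vertices, giving width 2; this decomposition certifies tw(G) ≤ 2. For the lower bound, the 3 vertices {0, 1, 2} are pairwise adjacent, and any tree decomposition puts a clique entirely inside one bag — forcing width ≥ 2. Hence tw(G) = 2 exactly.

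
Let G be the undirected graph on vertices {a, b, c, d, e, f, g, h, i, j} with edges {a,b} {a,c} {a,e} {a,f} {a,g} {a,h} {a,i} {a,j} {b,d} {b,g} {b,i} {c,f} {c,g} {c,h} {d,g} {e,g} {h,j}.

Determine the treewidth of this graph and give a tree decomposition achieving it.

Treewidth 2.
Bags: B1 = {a, c, f}  B2 = {a, c, g}  B3 = {a, b, g}  B4 = {a, c, h}  B5 = {a, e, g}  B6 = {a, b, i}  B7 = {a, h, j}  B8 = {b, d, g}
Tree: B1–B2, B2–B3, B2–B4, B3–B5, B3–B6, B4–B7, B3–B8

The largest bag has 3 vertices, giving width 2; this decomposition certifies tw(G) ≤ 2. For the lower bound, the 3 vertices {b, d, g} are pairwise adjacent, and any tree decomposition puts a clique entirely inside one bag — forcing width ≥ 2. Therefore the treewidth is 2.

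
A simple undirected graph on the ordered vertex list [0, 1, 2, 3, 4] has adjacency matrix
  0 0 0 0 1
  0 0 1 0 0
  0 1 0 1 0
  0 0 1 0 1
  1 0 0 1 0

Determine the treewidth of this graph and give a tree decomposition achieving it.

Treewidth 1.
Bags: B1 = {0, 4}  B2 = {3, 4}  B3 = {2, 3}  B4 = {1, 2}
Tree: B1–B2, B2–B3, B3–B4

Each bag holds 2 vertices, so the decomposition has width 1, which upper-bounds the treewidth. Any graph with an edge has treewidth ≥ 1, and G has the edge 0–4. Therefore the treewidth is 1.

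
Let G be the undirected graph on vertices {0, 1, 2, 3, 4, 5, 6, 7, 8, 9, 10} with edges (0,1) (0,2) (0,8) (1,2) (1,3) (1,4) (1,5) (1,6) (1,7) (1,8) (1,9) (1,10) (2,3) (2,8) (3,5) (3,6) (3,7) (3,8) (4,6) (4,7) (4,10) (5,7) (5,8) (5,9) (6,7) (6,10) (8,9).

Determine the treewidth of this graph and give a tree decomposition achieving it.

Each bag holds 4 vertices, so the decomposition has width 3, which upper-bounds the treewidth. On the other hand G contains the 4-clique {0, 1, 2, 8}. A clique must lie in a single bag of any decomposition, so no decomposition can have width below 3. Therefore the treewidth is 3.

Treewidth 3.
One optimal decomposition is:
Bags: B1 = {1, 3, 6, 7}  B2 = {1, 4, 6, 7}  B3 = {1, 3, 5, 7}  B4 = {1, 3, 5, 8}  B5 = {1, 4, 6, 10}  B6 = {1, 5, 8, 9}  B7 = {1, 2, 3, 8}  B8 = {0, 1, 2, 8}
Tree: B1–B2, B1–B3, B3–B4, B2–B5, B4–B6, B4–B7, B7–B8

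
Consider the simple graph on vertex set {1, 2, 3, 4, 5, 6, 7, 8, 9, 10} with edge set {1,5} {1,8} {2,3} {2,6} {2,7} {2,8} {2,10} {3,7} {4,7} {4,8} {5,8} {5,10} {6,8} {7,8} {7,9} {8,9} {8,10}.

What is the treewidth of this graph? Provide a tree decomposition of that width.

Each bag holds 3 vertices, so the decomposition has width 2, which upper-bounds the treewidth. On the other hand G contains the 3-clique {1, 5, 8}. A clique must lie in a single bag of any decomposition, so no decomposition can have width below 2. The upper and lower bounds meet at 2, so that is the treewidth.

Treewidth 2.
Bags: B1 = {2, 8, 10}  B2 = {2, 7, 8}  B3 = {5, 8, 10}  B4 = {7, 8, 9}  B5 = {2, 3, 7}  B6 = {4, 7, 8}  B7 = {2, 6, 8}  B8 = {1, 5, 8}
Tree: B1–B2, B1–B3, B2–B4, B2–B5, B4–B6, B2–B7, B3–B8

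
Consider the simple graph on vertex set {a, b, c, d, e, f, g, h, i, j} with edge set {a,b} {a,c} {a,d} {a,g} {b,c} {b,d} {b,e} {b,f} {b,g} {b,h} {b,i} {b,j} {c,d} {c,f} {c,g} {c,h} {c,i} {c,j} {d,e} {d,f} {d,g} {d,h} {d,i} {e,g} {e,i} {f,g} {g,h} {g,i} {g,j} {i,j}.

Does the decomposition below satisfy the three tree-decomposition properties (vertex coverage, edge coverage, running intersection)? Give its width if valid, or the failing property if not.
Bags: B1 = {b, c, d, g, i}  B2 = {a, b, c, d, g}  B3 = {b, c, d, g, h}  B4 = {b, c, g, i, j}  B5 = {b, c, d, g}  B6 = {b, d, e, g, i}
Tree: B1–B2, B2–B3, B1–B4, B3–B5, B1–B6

No — vertex f appears in no bag.

A tree decomposition must satisfy three properties: every vertex lies in some bag; for every edge, both endpoints lie together in some bag; and for every vertex, the bags containing it form a connected subtree. Here vertex f appears in no bag, so the decomposition is invalid.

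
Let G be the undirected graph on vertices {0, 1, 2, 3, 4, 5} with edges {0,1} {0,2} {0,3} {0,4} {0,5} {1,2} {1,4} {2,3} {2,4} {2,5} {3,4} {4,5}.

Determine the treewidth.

A width-3 tree decomposition is:
Bags: B1 = {0, 2, 3, 4}  B2 = {0, 1, 2, 4}  B3 = {0, 2, 4, 5}
Tree: B1–B2, B1–B3
The largest bag has 4 vertices, giving width 3; this decomposition certifies tw(G) ≤ 3. For the lower bound, the 4 vertices {0, 1, 2, 4} are pairwise adjacent, and any tree decomposition puts a clique entirely inside one bag — forcing width ≥ 3. Combining the bounds, tw(G) = 3.

3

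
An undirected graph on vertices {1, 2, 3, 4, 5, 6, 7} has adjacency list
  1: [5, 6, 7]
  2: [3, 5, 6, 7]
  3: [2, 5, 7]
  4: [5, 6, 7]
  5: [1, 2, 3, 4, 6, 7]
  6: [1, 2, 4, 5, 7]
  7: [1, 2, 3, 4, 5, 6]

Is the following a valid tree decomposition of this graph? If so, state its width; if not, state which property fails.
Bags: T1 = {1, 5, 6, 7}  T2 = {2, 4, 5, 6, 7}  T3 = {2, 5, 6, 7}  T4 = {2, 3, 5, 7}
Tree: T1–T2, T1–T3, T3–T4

No — bags containing vertex 2 are not connected in the tree.

A tree decomposition must satisfy three properties: every vertex lies in some bag; for every edge, both endpoints lie together in some bag; and for every vertex, the bags containing it form a connected subtree. Here bags containing vertex 2 are not connected in the tree, so the decomposition is invalid.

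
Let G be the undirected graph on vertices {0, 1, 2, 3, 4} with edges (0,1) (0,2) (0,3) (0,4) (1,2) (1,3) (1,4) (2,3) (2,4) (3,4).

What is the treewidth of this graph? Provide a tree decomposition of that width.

With just one bag of size 5, the width is 5 − 1 = 4, so tw(G) ≤ 4. Conversely, {0, 1, 2, 3, 4} is a clique of size 5, and the vertices of any clique must share a bag in every tree decomposition; so some bag has ≥ 5 vertices and tw(G) ≥ 4. Hence tw(G) = 4 exactly.

Treewidth 4.
One such decomposition:
Bags: B1 = {0, 1, 2, 3, 4}
Tree: (single bag)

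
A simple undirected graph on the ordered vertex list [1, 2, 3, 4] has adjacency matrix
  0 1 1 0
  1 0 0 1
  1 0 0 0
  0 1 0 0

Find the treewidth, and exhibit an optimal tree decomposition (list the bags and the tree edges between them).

Every bag has size at most 2, so the width is 2 − 1 = 1 and tw(G) ≤ 1. Any graph with an edge has treewidth ≥ 1, and G has the edge 4–2. Hence tw(G) = 1 exactly.

Treewidth 1.
Bags: B1 = {2, 4}  B2 = {1, 2}  B3 = {1, 3}
Tree: B1–B2, B2–B3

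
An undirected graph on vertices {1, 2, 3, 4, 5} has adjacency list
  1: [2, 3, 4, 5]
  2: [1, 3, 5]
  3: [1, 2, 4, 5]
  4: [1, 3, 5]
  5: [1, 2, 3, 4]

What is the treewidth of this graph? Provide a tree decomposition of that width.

Treewidth 3.
One such decomposition:
Bags: B1 = {1, 2, 3, 5}  B2 = {1, 3, 4, 5}
Tree: B1–B2

Each bag holds 4 vertices, so the decomposition has width 3, which upper-bounds the treewidth. On the other hand G contains the 4-clique {1, 2, 3, 5}. A clique must lie in a single bag of any decomposition, so no decomposition can have width below 3. Combining the bounds, tw(G) = 3.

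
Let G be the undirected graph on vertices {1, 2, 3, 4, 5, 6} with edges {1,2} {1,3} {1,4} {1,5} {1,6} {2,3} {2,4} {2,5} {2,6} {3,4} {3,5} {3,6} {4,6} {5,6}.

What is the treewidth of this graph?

A width-4 tree decomposition is:
Bags: B1 = {1, 2, 3, 5, 6}  B2 = {1, 2, 3, 4, 6}
Tree: B1–B2
Each bag holds 5 vertices, so the decomposition has width 4, which upper-bounds the treewidth. On the other hand G contains the 5-clique {1, 2, 3, 4, 6}. A clique must lie in a single bag of any decomposition, so no decomposition can have width below 4. Combining the bounds, tw(G) = 4.

4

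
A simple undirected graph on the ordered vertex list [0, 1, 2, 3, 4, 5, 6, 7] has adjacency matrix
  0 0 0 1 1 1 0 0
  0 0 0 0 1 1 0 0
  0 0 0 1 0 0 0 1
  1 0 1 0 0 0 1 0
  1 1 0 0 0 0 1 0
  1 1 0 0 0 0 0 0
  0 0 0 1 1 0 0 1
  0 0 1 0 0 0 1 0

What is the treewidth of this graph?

A width-2 tree decomposition is:
Bags: B1 = {2, 3, 7}  B2 = {3, 6, 7}  B3 = {0, 3, 6}  B4 = {0, 4, 6}  B5 = {0, 4, 5}  B6 = {1, 4, 5}
Tree: B1–B2, B2–B3, B3–B4, B4–B5, B5–B6
Each bag holds 3 vertices, so the decomposition has width 2, which upper-bounds the treewidth. For the lower bound, G contains the cycle 2–7–6–3–2, so G is not a forest; only forests have treewidth ≤ 1, hence tw(G) ≥ 2. The upper and lower bounds meet at 2, so that is the treewidth.

2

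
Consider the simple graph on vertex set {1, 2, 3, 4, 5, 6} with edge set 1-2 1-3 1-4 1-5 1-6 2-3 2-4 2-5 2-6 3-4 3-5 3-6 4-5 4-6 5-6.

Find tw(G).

5

A width-5 tree decomposition is:
Bags: B1 = {1, 2, 3, 4, 5, 6}
Tree: (single bag)
A single bag containing all 6 vertices is trivially a valid decomposition of width 5. On the other hand G contains the 6-clique {1, 2, 3, 4, 5, 6}. A clique must lie in a single bag of any decomposition, so no decomposition can have width below 5. Therefore the treewidth is 5.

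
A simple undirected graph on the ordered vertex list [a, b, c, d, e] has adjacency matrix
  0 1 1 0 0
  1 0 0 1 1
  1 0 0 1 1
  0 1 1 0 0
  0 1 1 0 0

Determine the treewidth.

A width-2 tree decomposition is:
Bags: B1 = {a, b, c}  B2 = {b, c, d}  B3 = {b, c, e}
Tree: B1–B2, B2–B3
Every bag has size at most 3, so the width is 3 − 1 = 2 and tw(G) ≤ 2. Since b–a–c–d–b is a cycle in G, G is not acyclic. Forests are exactly the graphs of treewidth ≤ 1, so tw(G) ≥ 2. Combining the bounds, tw(G) = 2.

2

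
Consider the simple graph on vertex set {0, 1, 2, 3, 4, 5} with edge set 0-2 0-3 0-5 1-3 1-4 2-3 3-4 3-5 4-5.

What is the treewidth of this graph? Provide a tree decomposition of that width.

Treewidth 2.
One such decomposition:
Bags: B1 = {0, 3, 5}  B2 = {0, 2, 3}  B3 = {3, 4, 5}  B4 = {1, 3, 4}
Tree: B1–B2, B1–B3, B3–B4

The largest bag has 3 vertices, giving width 2; this decomposition certifies tw(G) ≤ 2. On the other hand G contains the 3-clique {0, 2, 3}. A clique must lie in a single bag of any decomposition, so no decomposition can have width below 2. The upper and lower bounds meet at 2, so that is the treewidth.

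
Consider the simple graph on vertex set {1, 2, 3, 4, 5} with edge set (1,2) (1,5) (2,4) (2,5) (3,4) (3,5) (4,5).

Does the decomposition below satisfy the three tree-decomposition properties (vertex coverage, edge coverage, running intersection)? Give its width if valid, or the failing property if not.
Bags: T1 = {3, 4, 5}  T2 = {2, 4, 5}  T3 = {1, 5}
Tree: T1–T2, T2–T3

No — edge (2,1) lies in no bag.

A tree decomposition must satisfy three properties: every vertex lies in some bag; for every edge, both endpoints lie together in some bag; and for every vertex, the bags containing it form a connected subtree. Here edge (2,1) lies in no bag, so the decomposition is invalid.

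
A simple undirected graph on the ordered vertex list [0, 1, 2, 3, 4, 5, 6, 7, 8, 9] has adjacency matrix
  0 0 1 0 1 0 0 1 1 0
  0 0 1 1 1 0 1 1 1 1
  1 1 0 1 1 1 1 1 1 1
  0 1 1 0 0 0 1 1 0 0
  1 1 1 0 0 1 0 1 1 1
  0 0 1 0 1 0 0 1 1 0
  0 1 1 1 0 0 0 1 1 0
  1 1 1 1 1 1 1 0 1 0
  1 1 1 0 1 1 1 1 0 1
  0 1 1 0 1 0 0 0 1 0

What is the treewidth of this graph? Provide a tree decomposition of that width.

Each bag holds 5 vertices, so the decomposition has width 4, which upper-bounds the treewidth. On the other hand G contains the 5-clique {1, 2, 4, 8, 9}. A clique must lie in a single bag of any decomposition, so no decomposition can have width below 4. Hence tw(G) = 4 exactly.

Treewidth 4.
One optimal decomposition is:
Bags: B1 = {1, 2, 6, 7, 8}  B2 = {1, 2, 4, 7, 8}  B3 = {1, 2, 3, 6, 7}  B4 = {2, 4, 5, 7, 8}  B5 = {0, 2, 4, 7, 8}  B6 = {1, 2, 4, 8, 9}
Tree: B1–B2, B1–B3, B2–B4, B2–B5, B2–B6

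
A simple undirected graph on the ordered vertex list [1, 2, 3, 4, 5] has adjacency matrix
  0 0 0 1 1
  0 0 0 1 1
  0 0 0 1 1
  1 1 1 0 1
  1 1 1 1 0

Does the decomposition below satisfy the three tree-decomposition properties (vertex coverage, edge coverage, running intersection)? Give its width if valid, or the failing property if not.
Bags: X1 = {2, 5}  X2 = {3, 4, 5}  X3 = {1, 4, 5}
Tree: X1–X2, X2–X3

A tree decomposition must satisfy three properties: every vertex lies in some bag; for every edge, both endpoints lie together in some bag; and for every vertex, the bags containing it form a connected subtree. Here edge (4,2) lies in no bag, so the decomposition is invalid.

No — edge (4,2) lies in no bag.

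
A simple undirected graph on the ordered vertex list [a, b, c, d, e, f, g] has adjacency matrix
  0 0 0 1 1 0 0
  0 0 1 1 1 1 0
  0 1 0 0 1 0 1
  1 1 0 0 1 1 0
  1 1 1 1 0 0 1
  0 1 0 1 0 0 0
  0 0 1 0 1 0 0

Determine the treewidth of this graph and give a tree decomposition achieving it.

Treewidth 2.
One such decomposition:
Bags: B1 = {b, d, e}  B2 = {b, d, f}  B3 = {a, d, e}  B4 = {b, c, e}  B5 = {c, e, g}
Tree: B1–B2, B1–B3, B1–B4, B4–B5

Each bag holds 3 vertices, so the decomposition has width 2, which upper-bounds the treewidth. Conversely, {a, d, e} is a clique of size 3, and the vertices of any clique must share a bag in every tree decomposition; so some bag has ≥ 3 vertices and tw(G) ≥ 2. Combining the bounds, tw(G) = 2.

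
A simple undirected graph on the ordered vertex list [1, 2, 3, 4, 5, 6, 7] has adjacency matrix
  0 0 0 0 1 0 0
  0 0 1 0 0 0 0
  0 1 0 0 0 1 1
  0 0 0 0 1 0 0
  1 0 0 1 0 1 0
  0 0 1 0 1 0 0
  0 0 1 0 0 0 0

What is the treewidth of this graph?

A width-1 tree decomposition is:
Bags: B1 = {4, 5}  B2 = {5, 6}  B3 = {3, 6}  B4 = {3, 7}  B5 = {2, 3}  B6 = {1, 5}
Tree: B1–B2, B2–B3, B3–B4, B3–B5, B2–B6
Each bag holds 2 vertices, so the decomposition has width 1, which upper-bounds the treewidth. G has an edge, so its treewidth is at least 1. Therefore the treewidth is 1.

1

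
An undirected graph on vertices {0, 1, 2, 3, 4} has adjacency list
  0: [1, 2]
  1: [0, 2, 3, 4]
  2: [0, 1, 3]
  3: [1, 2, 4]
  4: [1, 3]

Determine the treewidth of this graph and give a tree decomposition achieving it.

Treewidth 2.
One optimal decomposition is:
Bags: B1 = {1, 3, 4}  B2 = {1, 2, 3}  B3 = {0, 1, 2}
Tree: B1–B2, B2–B3

Every bag has size at most 3, so the width is 3 − 1 = 2 and tw(G) ≤ 2. On the other hand G contains the 3-clique {0, 1, 2}. A clique must lie in a single bag of any decomposition, so no decomposition can have width below 2. Hence tw(G) = 2 exactly.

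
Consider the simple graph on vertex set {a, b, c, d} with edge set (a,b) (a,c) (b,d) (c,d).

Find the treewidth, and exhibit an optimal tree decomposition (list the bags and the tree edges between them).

Treewidth 2.
One such decomposition:
Bags: B1 = {a, c, d}  B2 = {a, b, d}
Tree: B1–B2

The largest bag has 3 vertices, giving width 2; this decomposition certifies tw(G) ≤ 2. For the lower bound, G contains the cycle a–c–d–b–a, so G is not a forest; only forests have treewidth ≤ 1, hence tw(G) ≥ 2. Combining the bounds, tw(G) = 2.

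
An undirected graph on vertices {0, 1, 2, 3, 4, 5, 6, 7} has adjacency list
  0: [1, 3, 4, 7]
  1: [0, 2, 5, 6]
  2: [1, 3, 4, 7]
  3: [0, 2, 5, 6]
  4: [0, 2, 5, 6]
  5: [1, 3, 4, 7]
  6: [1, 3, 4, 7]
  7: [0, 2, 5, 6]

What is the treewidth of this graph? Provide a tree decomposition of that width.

The largest bag has 5 vertices, giving width 4; this decomposition certifies tw(G) ≤ 4. For the lower bound: the 5 vertex sets {5,7}, {2,4}, {1,6}, {3}, {0} are disjoint, each induces a connected subgraph, and every pair is joined by at least one edge of G. Contracting each set to a single vertex therefore yields K_{5} as a minor, and since treewidth is minor-monotone, tw(G) ≥ tw(K_{5}) = 4. The upper and lower bounds meet at 4, so that is the treewidth.

Treewidth 4.
One such decomposition:
Bags: B1 = {1, 3, 4, 5, 7}  B2 = {1, 2, 3, 4, 7}  B3 = {1, 3, 4, 6, 7}  B4 = {0, 1, 3, 4, 7}
Tree: B1–B2, B2–B3, B3–B4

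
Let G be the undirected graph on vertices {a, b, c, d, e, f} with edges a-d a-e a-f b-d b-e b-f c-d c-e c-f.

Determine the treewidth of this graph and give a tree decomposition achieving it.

Every bag has size at most 4, so the width is 4 − 1 = 3 and tw(G) ≤ 3. For the lower bound: the 4 vertex sets {a,d}, {b,f}, {e}, {c} are disjoint, each induces a connected subgraph, and every pair is joined by at least one edge of G. Contracting each set to a single vertex therefore yields K_{4} as a minor, and since treewidth is minor-monotone, tw(G) ≥ tw(K_{4}) = 3. Hence tw(G) = 3 exactly.

Treewidth 3.
One optimal decomposition is:
Bags: B1 = {a, d, e, f}  B2 = {b, d, e, f}  B3 = {c, d, e, f}
Tree: B1–B2, B2–B3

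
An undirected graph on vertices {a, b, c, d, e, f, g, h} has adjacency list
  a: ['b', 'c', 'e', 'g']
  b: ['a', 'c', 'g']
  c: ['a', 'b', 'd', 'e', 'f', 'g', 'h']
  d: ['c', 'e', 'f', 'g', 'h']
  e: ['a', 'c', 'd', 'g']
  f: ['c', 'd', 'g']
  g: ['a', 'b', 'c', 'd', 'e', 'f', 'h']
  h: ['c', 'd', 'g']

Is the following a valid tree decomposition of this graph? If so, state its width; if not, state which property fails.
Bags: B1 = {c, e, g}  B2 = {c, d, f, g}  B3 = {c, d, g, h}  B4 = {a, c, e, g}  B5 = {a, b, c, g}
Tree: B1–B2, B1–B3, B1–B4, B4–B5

A tree decomposition must satisfy three properties: every vertex lies in some bag; for every edge, both endpoints lie together in some bag; and for every vertex, the bags containing it form a connected subtree. Here edge (d,e) lies in no bag, so the decomposition is invalid.

No — edge (d,e) lies in no bag.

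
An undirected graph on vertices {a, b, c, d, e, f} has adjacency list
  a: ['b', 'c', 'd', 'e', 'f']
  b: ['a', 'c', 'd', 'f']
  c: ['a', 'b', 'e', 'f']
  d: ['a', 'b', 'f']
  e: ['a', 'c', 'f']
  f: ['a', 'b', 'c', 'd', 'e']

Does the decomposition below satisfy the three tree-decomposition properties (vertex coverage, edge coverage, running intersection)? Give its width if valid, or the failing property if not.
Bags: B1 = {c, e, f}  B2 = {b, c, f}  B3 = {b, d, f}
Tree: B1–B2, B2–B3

A tree decomposition must satisfy three properties: every vertex lies in some bag; for every edge, both endpoints lie together in some bag; and for every vertex, the bags containing it form a connected subtree. Here vertex a appears in no bag, so the decomposition is invalid.

No — vertex a appears in no bag.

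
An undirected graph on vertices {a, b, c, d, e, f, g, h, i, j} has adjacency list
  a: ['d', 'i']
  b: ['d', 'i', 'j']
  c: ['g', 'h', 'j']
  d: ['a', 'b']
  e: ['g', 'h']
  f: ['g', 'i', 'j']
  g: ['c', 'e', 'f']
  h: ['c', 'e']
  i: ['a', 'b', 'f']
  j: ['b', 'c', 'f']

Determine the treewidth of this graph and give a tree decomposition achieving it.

Treewidth 2.
One such decomposition:
Bags: B1 = {c, e, h}  B2 = {c, e, g}  B3 = {c, g, j}  B4 = {f, g, j}  B5 = {b, f, j}  B6 = {b, f, i}  B7 = {b, d, i}  B8 = {a, d, i}
Tree: B1–B2, B2–B3, B3–B4, B4–B5, B5–B6, B6–B7, B7–B8

Every bag has size at most 3, so the width is 3 − 1 = 2 and tw(G) ≤ 2. The edges h–e–g–c–h form a cycle, so G is not a tree and its treewidth is at least 2. Hence tw(G) = 2 exactly.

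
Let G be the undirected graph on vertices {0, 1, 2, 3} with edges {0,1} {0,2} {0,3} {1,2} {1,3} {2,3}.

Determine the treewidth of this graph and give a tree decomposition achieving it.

Treewidth 3.
One such decomposition:
Bags: B1 = {0, 1, 2, 3}
Tree: (single bag)

A single bag containing all 4 vertices is trivially a valid decomposition of width 3. Conversely, {0, 1, 2, 3} is a clique of size 4, and the vertices of any clique must share a bag in every tree decomposition; so some bag has ≥ 4 vertices and tw(G) ≥ 3. Therefore the treewidth is 3.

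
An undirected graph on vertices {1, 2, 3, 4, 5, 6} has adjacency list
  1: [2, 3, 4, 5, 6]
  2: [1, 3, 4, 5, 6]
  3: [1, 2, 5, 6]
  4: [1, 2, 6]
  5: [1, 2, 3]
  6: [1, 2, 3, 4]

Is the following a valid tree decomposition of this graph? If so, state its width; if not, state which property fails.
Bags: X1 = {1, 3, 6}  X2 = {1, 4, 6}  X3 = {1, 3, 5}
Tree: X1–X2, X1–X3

A tree decomposition must satisfy three properties: every vertex lies in some bag; for every edge, both endpoints lie together in some bag; and for every vertex, the bags containing it form a connected subtree. Here vertex 2 appears in no bag, so the decomposition is invalid.

No — vertex 2 appears in no bag.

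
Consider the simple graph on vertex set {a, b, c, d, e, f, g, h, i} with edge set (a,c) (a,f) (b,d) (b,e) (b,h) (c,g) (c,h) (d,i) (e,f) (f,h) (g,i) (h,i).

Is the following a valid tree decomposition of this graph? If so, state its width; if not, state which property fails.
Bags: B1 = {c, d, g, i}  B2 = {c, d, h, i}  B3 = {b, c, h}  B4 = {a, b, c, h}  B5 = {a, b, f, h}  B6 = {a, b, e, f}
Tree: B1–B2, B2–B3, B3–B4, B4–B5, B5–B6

No — edge (d,b) lies in no bag.

A tree decomposition must satisfy three properties: every vertex lies in some bag; for every edge, both endpoints lie together in some bag; and for every vertex, the bags containing it form a connected subtree. Here edge (d,b) lies in no bag, so the decomposition is invalid.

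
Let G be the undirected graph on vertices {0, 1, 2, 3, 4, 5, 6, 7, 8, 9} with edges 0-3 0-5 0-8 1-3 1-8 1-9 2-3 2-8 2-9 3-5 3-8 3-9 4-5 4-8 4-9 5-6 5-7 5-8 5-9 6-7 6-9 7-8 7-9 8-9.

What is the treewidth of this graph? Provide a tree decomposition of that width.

The largest bag has 4 vertices, giving width 3; this decomposition certifies tw(G) ≤ 3. On the other hand G contains the 4-clique {0, 3, 5, 8}. A clique must lie in a single bag of any decomposition, so no decomposition can have width below 3. The upper and lower bounds meet at 3, so that is the treewidth.

Treewidth 3.
Bags: B1 = {4, 5, 8, 9}  B2 = {3, 5, 8, 9}  B3 = {5, 7, 8, 9}  B4 = {5, 6, 7, 9}  B5 = {1, 3, 8, 9}  B6 = {2, 3, 8, 9}  B7 = {0, 3, 5, 8}
Tree: B1–B2, B1–B3, B3–B4, B2–B5, B5–B6, B2–B7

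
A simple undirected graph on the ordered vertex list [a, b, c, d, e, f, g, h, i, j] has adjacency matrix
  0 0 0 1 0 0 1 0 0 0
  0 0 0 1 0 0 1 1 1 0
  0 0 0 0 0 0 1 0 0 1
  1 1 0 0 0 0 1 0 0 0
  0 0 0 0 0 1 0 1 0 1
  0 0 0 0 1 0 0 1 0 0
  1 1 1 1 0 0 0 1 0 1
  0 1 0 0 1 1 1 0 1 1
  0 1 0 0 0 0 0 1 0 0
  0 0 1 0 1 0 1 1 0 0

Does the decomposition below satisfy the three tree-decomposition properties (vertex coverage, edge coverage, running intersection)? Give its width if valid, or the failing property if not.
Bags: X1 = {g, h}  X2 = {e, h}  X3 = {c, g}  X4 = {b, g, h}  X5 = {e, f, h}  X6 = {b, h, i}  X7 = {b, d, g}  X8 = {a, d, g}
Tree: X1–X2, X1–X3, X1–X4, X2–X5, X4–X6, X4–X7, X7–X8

No — vertex j appears in no bag.

A tree decomposition must satisfy three properties: every vertex lies in some bag; for every edge, both endpoints lie together in some bag; and for every vertex, the bags containing it form a connected subtree. Here vertex j appears in no bag, so the decomposition is invalid.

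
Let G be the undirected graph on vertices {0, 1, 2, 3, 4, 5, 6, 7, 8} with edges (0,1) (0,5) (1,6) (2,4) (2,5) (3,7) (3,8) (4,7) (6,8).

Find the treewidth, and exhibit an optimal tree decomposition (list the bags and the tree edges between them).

The largest bag has 3 vertices, giving width 2; this decomposition certifies tw(G) ≤ 2. Since 5–2–4–7–3–8–6–1–0–5 is a cycle in G, G is not acyclic. Forests are exactly the graphs of treewidth ≤ 1, so tw(G) ≥ 2. The upper and lower bounds meet at 2, so that is the treewidth.

Treewidth 2.
Bags: B1 = {2, 4, 5}  B2 = {4, 5, 7}  B3 = {3, 5, 7}  B4 = {3, 5, 8}  B5 = {5, 6, 8}  B6 = {1, 5, 6}  B7 = {0, 1, 5}
Tree: B1–B2, B2–B3, B3–B4, B4–B5, B5–B6, B6–B7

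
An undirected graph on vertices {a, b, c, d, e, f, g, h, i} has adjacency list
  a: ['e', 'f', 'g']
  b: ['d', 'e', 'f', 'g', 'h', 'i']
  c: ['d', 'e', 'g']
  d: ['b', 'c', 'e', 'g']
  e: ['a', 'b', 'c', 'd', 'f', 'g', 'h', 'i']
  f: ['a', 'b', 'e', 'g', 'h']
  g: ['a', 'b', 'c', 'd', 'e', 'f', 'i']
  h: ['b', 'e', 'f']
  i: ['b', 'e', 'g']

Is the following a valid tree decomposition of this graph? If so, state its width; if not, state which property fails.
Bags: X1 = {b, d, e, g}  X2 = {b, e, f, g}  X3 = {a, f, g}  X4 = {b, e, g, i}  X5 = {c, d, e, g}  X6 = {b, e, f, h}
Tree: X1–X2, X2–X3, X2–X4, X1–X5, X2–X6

No — edge (e,a) lies in no bag.

A tree decomposition must satisfy three properties: every vertex lies in some bag; for every edge, both endpoints lie together in some bag; and for every vertex, the bags containing it form a connected subtree. Here edge (e,a) lies in no bag, so the decomposition is invalid.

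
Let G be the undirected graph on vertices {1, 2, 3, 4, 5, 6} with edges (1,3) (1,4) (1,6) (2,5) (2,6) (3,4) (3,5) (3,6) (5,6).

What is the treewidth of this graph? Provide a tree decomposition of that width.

Treewidth 2.
One optimal decomposition is:
Bags: B1 = {3, 5, 6}  B2 = {2, 5, 6}  B3 = {1, 3, 6}  B4 = {1, 3, 4}
Tree: B1–B2, B1–B3, B3–B4

Each bag holds 3 vertices, so the decomposition has width 2, which upper-bounds the treewidth. Conversely, {2, 5, 6} is a clique of size 3, and the vertices of any clique must share a bag in every tree decomposition; so some bag has ≥ 3 vertices and tw(G) ≥ 2. Combining the bounds, tw(G) = 2.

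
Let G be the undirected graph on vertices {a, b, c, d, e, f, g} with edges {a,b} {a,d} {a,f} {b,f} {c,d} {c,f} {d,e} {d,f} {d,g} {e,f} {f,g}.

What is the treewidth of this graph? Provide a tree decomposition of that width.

Every bag has size at most 3, so the width is 3 − 1 = 2 and tw(G) ≤ 2. For the lower bound, the 3 vertices {d, f, g} are pairwise adjacent, and any tree decomposition puts a clique entirely inside one bag — forcing width ≥ 2. The upper and lower bounds meet at 2, so that is the treewidth.

Treewidth 2.
One optimal decomposition is:
Bags: B1 = {d, e, f}  B2 = {a, d, f}  B3 = {c, d, f}  B4 = {a, b, f}  B5 = {d, f, g}
Tree: B1–B2, B2–B3, B2–B4, B2–B5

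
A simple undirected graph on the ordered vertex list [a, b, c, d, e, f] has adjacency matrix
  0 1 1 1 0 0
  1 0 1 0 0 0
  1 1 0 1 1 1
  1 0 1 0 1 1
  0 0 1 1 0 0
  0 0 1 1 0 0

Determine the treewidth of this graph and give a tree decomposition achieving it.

Treewidth 2.
Bags: B1 = {c, d, f}  B2 = {c, d, e}  B3 = {a, c, d}  B4 = {a, b, c}
Tree: B1–B2, B1–B3, B3–B4

Every bag has size at most 3, so the width is 3 − 1 = 2 and tw(G) ≤ 2. Conversely, {c, d, e} is a clique of size 3, and the vertices of any clique must share a bag in every tree decomposition; so some bag has ≥ 3 vertices and tw(G) ≥ 2. Combining the bounds, tw(G) = 2.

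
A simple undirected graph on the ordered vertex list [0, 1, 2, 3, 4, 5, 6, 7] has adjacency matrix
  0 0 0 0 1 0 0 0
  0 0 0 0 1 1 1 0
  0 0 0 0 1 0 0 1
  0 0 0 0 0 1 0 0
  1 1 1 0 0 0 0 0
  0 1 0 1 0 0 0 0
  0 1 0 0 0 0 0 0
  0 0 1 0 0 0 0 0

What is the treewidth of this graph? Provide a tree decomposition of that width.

Treewidth 1.
Bags: B1 = {1, 4}  B2 = {1, 5}  B3 = {3, 5}  B4 = {2, 4}  B5 = {2, 7}  B6 = {0, 4}  B7 = {1, 6}
Tree: B1–B2, B2–B3, B1–B4, B4–B5, B4–B6, B2–B7

Every bag has size at most 2, so the width is 2 − 1 = 1 and tw(G) ≤ 1. Any graph with an edge has treewidth ≥ 1, and G has the edge 1–4. The upper and lower bounds meet at 1, so that is the treewidth.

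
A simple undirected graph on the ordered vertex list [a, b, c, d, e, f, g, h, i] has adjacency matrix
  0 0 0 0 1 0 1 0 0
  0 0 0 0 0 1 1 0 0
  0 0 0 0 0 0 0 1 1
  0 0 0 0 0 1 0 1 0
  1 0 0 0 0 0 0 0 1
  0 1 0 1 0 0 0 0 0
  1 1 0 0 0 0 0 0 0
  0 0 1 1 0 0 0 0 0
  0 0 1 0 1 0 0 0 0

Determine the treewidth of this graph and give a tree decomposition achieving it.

Treewidth 2.
One such decomposition:
Bags: B1 = {b, f, g}  B2 = {d, f, g}  B3 = {d, g, h}  B4 = {c, g, h}  B5 = {c, g, i}  B6 = {e, g, i}  B7 = {a, e, g}
Tree: B1–B2, B2–B3, B3–B4, B4–B5, B5–B6, B6–B7

Each bag holds 3 vertices, so the decomposition has width 2, which upper-bounds the treewidth. Since g–b–f–d–h–c–i–e–a–g is a cycle in G, G is not acyclic. Forests are exactly the graphs of treewidth ≤ 1, so tw(G) ≥ 2. The upper and lower bounds meet at 2, so that is the treewidth.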